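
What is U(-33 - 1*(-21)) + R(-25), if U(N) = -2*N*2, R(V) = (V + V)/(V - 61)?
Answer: 2089/43 ≈ 48.581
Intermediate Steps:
R(V) = 2*V/(-61 + V) (R(V) = (2*V)/(-61 + V) = 2*V/(-61 + V))
U(N) = -4*N
U(-33 - 1*(-21)) + R(-25) = -4*(-33 - 1*(-21)) + 2*(-25)/(-61 - 25) = -4*(-33 + 21) + 2*(-25)/(-86) = -4*(-12) + 2*(-25)*(-1/86) = 48 + 25/43 = 2089/43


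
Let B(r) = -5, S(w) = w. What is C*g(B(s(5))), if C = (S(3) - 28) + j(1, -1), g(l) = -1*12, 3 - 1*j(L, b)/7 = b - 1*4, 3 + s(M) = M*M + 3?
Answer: -372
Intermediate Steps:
s(M) = M**2 (s(M) = -3 + (M*M + 3) = -3 + (M**2 + 3) = -3 + (3 + M**2) = M**2)
j(L, b) = 49 - 7*b (j(L, b) = 21 - 7*(b - 1*4) = 21 - 7*(b - 4) = 21 - 7*(-4 + b) = 21 + (28 - 7*b) = 49 - 7*b)
g(l) = -12
C = 31 (C = (3 - 28) + (49 - 7*(-1)) = -25 + (49 + 7) = -25 + 56 = 31)
C*g(B(s(5))) = 31*(-12) = -372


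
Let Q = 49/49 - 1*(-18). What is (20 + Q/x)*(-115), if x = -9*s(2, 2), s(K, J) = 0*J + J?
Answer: -39215/18 ≈ -2178.6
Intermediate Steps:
s(K, J) = J (s(K, J) = 0 + J = J)
Q = 19 (Q = 49*(1/49) + 18 = 1 + 18 = 19)
x = -18 (x = -9*2 = -18)
(20 + Q/x)*(-115) = (20 + 19/(-18))*(-115) = (20 + 19*(-1/18))*(-115) = (20 - 19/18)*(-115) = (341/18)*(-115) = -39215/18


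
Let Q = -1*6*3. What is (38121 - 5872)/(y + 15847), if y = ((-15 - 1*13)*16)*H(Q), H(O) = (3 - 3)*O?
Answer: 32249/15847 ≈ 2.0350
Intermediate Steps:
Q = -18 (Q = -6*3 = -18)
H(O) = 0 (H(O) = 0*O = 0)
y = 0 (y = ((-15 - 1*13)*16)*0 = ((-15 - 13)*16)*0 = -28*16*0 = -448*0 = 0)
(38121 - 5872)/(y + 15847) = (38121 - 5872)/(0 + 15847) = 32249/15847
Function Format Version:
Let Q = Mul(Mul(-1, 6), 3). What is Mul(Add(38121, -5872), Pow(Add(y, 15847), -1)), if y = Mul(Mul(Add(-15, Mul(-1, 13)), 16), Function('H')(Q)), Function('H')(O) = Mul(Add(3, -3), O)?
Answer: Rational(32249, 15847) ≈ 2.0350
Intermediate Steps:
Q = -18 (Q = Mul(-6, 3) = -18)
Function('H')(O) = 0 (Function('H')(O) = Mul(0, O) = 0)
y = 0 (y = Mul(Mul(Add(-15, Mul(-1, 13)), 16), 0) = Mul(Mul(Add(-15, -13), 16), 0) = Mul(Mul(-28, 16), 0) = Mul(-448, 0) = 0)
Mul(Add(38121, -5872), Pow(Add(y, 15847), -1)) = Mul(Add(38121, -5872), Pow(Add(0, 15847), -1)) = Mul(32249, Pow(15847, -1)) = Mul(32249, Rational(1, 15847)) = Rational(32249, 15847)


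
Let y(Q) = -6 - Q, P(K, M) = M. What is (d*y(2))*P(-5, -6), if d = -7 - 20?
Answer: -1296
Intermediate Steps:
d = -27
(d*y(2))*P(-5, -6) = -27*(-6 - 1*2)*(-6) = -27*(-6 - 2)*(-6) = -27*(-8)*(-6) = 216*(-6) = -1296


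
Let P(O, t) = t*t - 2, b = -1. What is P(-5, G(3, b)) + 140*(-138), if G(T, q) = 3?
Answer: -19313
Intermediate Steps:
P(O, t) = -2 + t**2 (P(O, t) = t**2 - 2 = -2 + t**2)
P(-5, G(3, b)) + 140*(-138) = (-2 + 3**2) + 140*(-138) = (-2 + 9) - 19320 = 7 - 19320 = -19313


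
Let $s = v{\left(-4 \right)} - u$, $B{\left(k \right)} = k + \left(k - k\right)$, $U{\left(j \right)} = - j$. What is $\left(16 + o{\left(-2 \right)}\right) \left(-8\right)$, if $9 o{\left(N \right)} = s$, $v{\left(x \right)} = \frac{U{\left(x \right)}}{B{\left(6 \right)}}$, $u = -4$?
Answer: $- \frac{3568}{27} \approx -132.15$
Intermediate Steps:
$B{\left(k \right)} = k$ ($B{\left(k \right)} = k + 0 = k$)
$v{\left(x \right)} = - \frac{x}{6}$ ($v{\left(x \right)} = \frac{\left(-1\right) x}{6} = - x \frac{1}{6} = - \frac{x}{6}$)
$s = \frac{14}{3}$ ($s = \left(- \frac{1}{6}\right) \left(-4\right) - -4 = \frac{2}{3} + 4 = \frac{14}{3} \approx 4.6667$)
$o{\left(N \right)} = \frac{14}{27}$ ($o{\left(N \right)} = \frac{1}{9} \cdot \frac{14}{3} = \frac{14}{27}$)
$\left(16 + o{\left(-2 \right)}\right) \left(-8\right) = \left(16 + \frac{14}{27}\right) \left(-8\right) = \frac{446}{27} \left(-8\right) = - \frac{3568}{27}$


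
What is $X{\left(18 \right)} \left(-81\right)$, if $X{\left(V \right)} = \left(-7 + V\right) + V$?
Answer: $-2349$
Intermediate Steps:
$X{\left(V \right)} = -7 + 2 V$
$X{\left(18 \right)} \left(-81\right) = \left(-7 + 2 \cdot 18\right) \left(-81\right) = \left(-7 + 36\right) \left(-81\right) = 29 \left(-81\right) = -2349$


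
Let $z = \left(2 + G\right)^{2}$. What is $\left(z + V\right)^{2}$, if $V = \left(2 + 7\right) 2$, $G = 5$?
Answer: $4489$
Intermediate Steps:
$z = 49$ ($z = \left(2 + 5\right)^{2} = 7^{2} = 49$)
$V = 18$ ($V = 9 \cdot 2 = 18$)
$\left(z + V\right)^{2} = \left(49 + 18\right)^{2} = 67^{2} = 4489$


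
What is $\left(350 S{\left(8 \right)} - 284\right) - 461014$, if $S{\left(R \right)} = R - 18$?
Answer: $-464798$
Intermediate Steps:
$S{\left(R \right)} = -18 + R$
$\left(350 S{\left(8 \right)} - 284\right) - 461014 = \left(350 \left(-18 + 8\right) - 284\right) - 461014 = \left(350 \left(-10\right) - 284\right) - 461014 = \left(-3500 - 284\right) - 461014 = -3784 - 461014 = -464798$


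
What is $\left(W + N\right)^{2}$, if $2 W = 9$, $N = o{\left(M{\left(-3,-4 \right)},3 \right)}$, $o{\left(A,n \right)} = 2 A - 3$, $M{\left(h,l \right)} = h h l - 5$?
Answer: $\frac{25921}{4} \approx 6480.3$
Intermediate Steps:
$M{\left(h,l \right)} = -5 + l h^{2}$ ($M{\left(h,l \right)} = h^{2} l - 5 = l h^{2} - 5 = -5 + l h^{2}$)
$o{\left(A,n \right)} = -3 + 2 A$
$N = -85$ ($N = -3 + 2 \left(-5 - 4 \left(-3\right)^{2}\right) = -3 + 2 \left(-5 - 36\right) = -3 + 2 \left(-41\right) = -3 - 82 = -85$)
$W = \frac{9}{2}$ ($W = \frac{1}{2} \cdot 9 = \frac{9}{2} \approx 4.5$)
$\left(W + N\right)^{2} = \left(\frac{9}{2} - 85\right)^{2} = \left(- \frac{161}{2}\right)^{2} = \frac{25921}{4}$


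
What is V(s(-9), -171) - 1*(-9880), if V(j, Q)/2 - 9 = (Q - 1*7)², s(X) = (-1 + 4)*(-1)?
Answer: 73266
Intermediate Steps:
s(X) = -3 (s(X) = 3*(-1) = -3)
V(j, Q) = 18 + 2*(-7 + Q)² (V(j, Q) = 18 + 2*(Q - 1*7)² = 18 + 2*(Q - 7)² = 18 + 2*(-7 + Q)²)
V(s(-9), -171) - 1*(-9880) = (18 + 2*(-7 - 171)²) - 1*(-9880) = (18 + 2*(-178)²) + 9880 = (18 + 2*31684) + 9880 = (18 + 63368) + 9880 = 63386 + 9880 = 73266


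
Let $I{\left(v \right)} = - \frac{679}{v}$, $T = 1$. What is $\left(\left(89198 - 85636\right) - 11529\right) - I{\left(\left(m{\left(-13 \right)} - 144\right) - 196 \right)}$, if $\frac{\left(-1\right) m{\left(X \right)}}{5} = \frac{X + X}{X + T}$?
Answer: $- \frac{16774609}{2105} \approx -7968.9$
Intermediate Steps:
$m{\left(X \right)} = - \frac{10 X}{1 + X}$ ($m{\left(X \right)} = - 5 \frac{X + X}{X + 1} = - 5 \frac{2 X}{1 + X} = - \frac{10 X}{1 + X}$)
$\left(\left(89198 - 85636\right) - 11529\right) - I{\left(\left(m{\left(-13 \right)} - 144\right) - 196 \right)} = \left(\left(89198 - 85636\right) - 11529\right) - - \frac{679}{\left(\left(-10\right) \left(-13\right) \frac{1}{1 - 13} - 144\right) - 196} = \left(3562 - 11529\right) - - \frac{679}{\left(\left(-10\right) \left(-13\right) \frac{1}{-12} - 144\right) - 196} = -7967 - - \frac{679}{\left(\left(-10\right) \left(-13\right) \left(- \frac{1}{12}\right) - 144\right) - 196} = -7967 - - \frac{679}{\left(- \frac{65}{6} - 144\right) - 196} = -7967 - - \frac{679}{- \frac{929}{6} - 196} = -7967 - - \frac{679}{- \frac{2105}{6}} = -7967 - \left(-679\right) \left(- \frac{6}{2105}\right) = -7967 - \frac{4074}{2105} = - \frac{16774609}{2105}$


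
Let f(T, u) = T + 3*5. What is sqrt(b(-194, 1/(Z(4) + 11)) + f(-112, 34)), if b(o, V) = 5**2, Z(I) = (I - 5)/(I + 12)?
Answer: 6*I*sqrt(2) ≈ 8.4853*I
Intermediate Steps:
Z(I) = (-5 + I)/(12 + I)
f(T, u) = 15 + T (f(T, u) = T + 15 = 15 + T)
b(o, V) = 25
sqrt(b(-194, 1/(Z(4) + 11)) + f(-112, 34)) = sqrt(25 + (15 - 112)) = sqrt(25 - 97) = sqrt(-72) = 6*I*sqrt(2)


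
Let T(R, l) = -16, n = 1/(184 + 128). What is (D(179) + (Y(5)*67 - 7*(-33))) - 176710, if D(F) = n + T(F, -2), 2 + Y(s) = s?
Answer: -55003727/312 ≈ -1.7629e+5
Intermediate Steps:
Y(s) = -2 + s
n = 1/312 ≈ 0.0032051
D(F) = -4991/312 (D(F) = 1/312 - 16 = -4991/312)
(D(179) + (Y(5)*67 - 7*(-33))) - 176710 = (-4991/312 + ((-2 + 5)*67 - 7*(-33))) - 176710 = (-4991/312 + (3*67 + 231)) - 176710 = (-4991/312 + (201 + 231)) - 176710 = (-4991/312 + 432) - 176710 = 129793/312 - 176710 = -55003727/312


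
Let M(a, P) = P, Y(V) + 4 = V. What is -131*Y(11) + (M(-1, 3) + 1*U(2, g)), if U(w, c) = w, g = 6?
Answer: -912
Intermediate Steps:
Y(V) = -4 + V
-131*Y(11) + (M(-1, 3) + 1*U(2, g)) = -131*(-4 + 11) + (3 + 1*2) = -131*7 + (3 + 2) = -917 + 5 = -912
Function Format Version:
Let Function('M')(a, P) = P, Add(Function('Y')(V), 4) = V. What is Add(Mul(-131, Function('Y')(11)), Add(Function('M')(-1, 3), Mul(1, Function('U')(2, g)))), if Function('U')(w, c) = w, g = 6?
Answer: -912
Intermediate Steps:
Function('Y')(V) = Add(-4, V)
Add(Mul(-131, Function('Y')(11)), Add(Function('M')(-1, 3), Mul(1, Function('U')(2, g)))) = Add(Mul(-131, Add(-4, 11)), Add(3, Mul(1, 2))) = Add(Mul(-131, 7), Add(3, 2)) = Add(-917, 5) = -912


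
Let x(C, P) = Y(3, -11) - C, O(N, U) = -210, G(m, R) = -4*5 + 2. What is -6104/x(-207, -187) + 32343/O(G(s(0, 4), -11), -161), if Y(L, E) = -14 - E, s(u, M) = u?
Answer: -656651/3570 ≈ -183.94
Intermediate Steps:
G(m, R) = -18 (G(m, R) = -20 + 2 = -18)
x(C, P) = -3 - C (x(C, P) = (-14 - 1*(-11)) - C = (-14 + 11) - C = -3 - C)
-6104/x(-207, -187) + 32343/O(G(s(0, 4), -11), -161) = -6104/(-3 - 1*(-207)) + 32343/(-210) = -6104/(-3 + 207) + 32343*(-1/210) = -6104/204 - 10781/70 = -6104*1/204 - 10781/70 = -1526/51 - 10781/70 = -656651/3570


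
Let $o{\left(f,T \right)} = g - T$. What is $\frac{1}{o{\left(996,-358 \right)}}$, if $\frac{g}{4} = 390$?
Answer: $\frac{1}{1918} \approx 0.00052138$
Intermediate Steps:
$g = 1560$ ($g = 4 \cdot 390 = 1560$)
$o{\left(f,T \right)} = 1560 - T$
$\frac{1}{o{\left(996,-358 \right)}} = \frac{1}{1560 - -358} = \frac{1}{1560 + 358} = \frac{1}{1918}$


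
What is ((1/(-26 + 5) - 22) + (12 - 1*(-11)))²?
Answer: 400/441 ≈ 0.90703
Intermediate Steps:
((1/(-26 + 5) - 22) + (12 - 1*(-11)))² = ((1/(-21) - 22) + (12 + 11))² = ((-1/21 - 22) + 23)² = (-463/21 + 23)² = (20/21)² = 400/441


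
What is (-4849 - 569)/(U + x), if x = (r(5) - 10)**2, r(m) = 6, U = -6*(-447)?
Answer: -2709/1349 ≈ -2.0082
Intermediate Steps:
U = 2682
x = 16 (x = (6 - 10)**2 = (-4)**2 = 16)
(-4849 - 569)/(U + x) = (-4849 - 569)/(2682 + 16) = -5418/2698 = -5418*1/2698 = -2709/1349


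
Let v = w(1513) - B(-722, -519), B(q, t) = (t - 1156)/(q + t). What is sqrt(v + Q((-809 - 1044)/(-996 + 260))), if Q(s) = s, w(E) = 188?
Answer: sqrt(9863402482646)/228344 ≈ 13.754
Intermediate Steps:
B(q, t) = (-1156 + t)/(q + t)
v = 231633/1241 (v = 188 - (-1156 - 519)/(-722 - 519) = 188 - (-1675)/(-1241) = 188 - (-1)*(-1675)/1241 = 188 - 1*1675/1241 = 188 - 1675/1241 = 231633/1241 ≈ 186.65)
sqrt(v + Q((-809 - 1044)/(-996 + 260))) = sqrt(231633/1241 + (-809 - 1044)/(-996 + 260)) = sqrt(231633/1241 - 1853/(-736)) = sqrt(231633/1241 - 1853*(-1/736)) = sqrt(231633/1241 + 1853/736) = sqrt(172781461/913376) = sqrt(9863402482646)/228344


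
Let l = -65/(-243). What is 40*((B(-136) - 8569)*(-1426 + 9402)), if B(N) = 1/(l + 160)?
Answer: -21293971431296/7789 ≈ -2.7339e+9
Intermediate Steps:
l = 65/243 (l = -65*(-1/243) = 65/243 ≈ 0.26749)
B(N) = 243/38945 (B(N) = 1/(65/243 + 160) = 1/(38945/243) = 243/38945)
40*((B(-136) - 8569)*(-1426 + 9402)) = 40*((243/38945 - 8569)*(-1426 + 9402)) = 40*(-333719462/38945*7976) = 40*(-2661746428912/38945) = -21293971431296/7789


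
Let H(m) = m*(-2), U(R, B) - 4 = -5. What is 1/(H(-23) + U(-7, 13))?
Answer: 1/45 ≈ 0.022222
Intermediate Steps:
U(R, B) = -1 (U(R, B) = 4 - 5 = -1)
H(m) = -2*m
1/(H(-23) + U(-7, 13)) = 1/(-2*(-23) - 1) = 1/(46 - 1) = 1/45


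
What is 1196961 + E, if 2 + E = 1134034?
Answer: 2330993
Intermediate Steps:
E = 1134032 (E = -2 + 1134034 = 1134032)
1196961 + E = 1196961 + 1134032 = 2330993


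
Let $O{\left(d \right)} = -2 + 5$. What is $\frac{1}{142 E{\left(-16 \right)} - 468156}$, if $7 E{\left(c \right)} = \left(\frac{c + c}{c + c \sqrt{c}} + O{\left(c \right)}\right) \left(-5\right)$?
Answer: $- \frac{195118679}{91407681368354} - \frac{9940 i}{45703840684177} \approx -2.1346 \cdot 10^{-6} - 2.1749 \cdot 10^{-10} i$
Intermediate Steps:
$O{\left(d \right)} = 3$
$E{\left(c \right)} = - \frac{15}{7} - \frac{10 c}{7 \left(c + c^{\frac{3}{2}}\right)}$ ($E{\left(c \right)} = \frac{\left(\frac{c + c}{c + c \sqrt{c}} + 3\right) \left(-5\right)}{7} = \frac{\left(\frac{2 c}{c + c^{\frac{3}{2}}} + 3\right) \left(-5\right)}{7} = \frac{\left(3 + \frac{2 c}{c + c^{\frac{3}{2}}}\right) \left(-5\right)}{7} = \frac{-15 - \frac{10 c}{c + c^{\frac{3}{2}}}}{7} = - \frac{15}{7} - \frac{10 c}{7 \left(c + c^{\frac{3}{2}}\right)}$)
$\frac{1}{142 E{\left(-16 \right)} - 468156} = \frac{1}{142 \frac{5 \left(\left(-5\right) \left(-16\right) - 3 \left(-16\right)^{\frac{3}{2}}\right)}{7 \left(-16 + \left(-16\right)^{\frac{3}{2}}\right)} - 468156} = \frac{1}{142 \frac{5 \left(80 - 3 \left(- 64 i\right)\right)}{7 \left(-16 - 64 i\right)} - 468156} = \frac{1}{142 \frac{5 \frac{-16 + 64 i}{4352} \left(80 + 192 i\right)}{7} - 468156} = \frac{1}{142 \frac{5 \left(-16 + 64 i\right) \left(80 + 192 i\right)}{30464} - 468156} = \frac{1}{\frac{355 \left(-16 + 64 i\right) \left(80 + 192 i\right)}{15232} - 468156} = \frac{1}{-468156 + \frac{355 \left(-16 + 64 i\right) \left(80 + 192 i\right)}{15232}}$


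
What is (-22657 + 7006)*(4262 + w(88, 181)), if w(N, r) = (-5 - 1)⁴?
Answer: -86988258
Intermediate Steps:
w(N, r) = 1296 (w(N, r) = (-6)⁴ = 1296)
(-22657 + 7006)*(4262 + w(88, 181)) = (-22657 + 7006)*(4262 + 1296) = -15651*5558 = -86988258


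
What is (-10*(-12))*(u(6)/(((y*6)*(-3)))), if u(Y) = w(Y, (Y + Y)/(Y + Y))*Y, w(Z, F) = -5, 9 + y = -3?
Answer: -50/3 ≈ -16.667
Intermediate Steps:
y = -12 (y = -9 - 3 = -12)
u(Y) = -5*Y
(-10*(-12))*(u(6)/(((y*6)*(-3)))) = (-10*(-12))*((-5*6)/((-12*6*(-3)))) = 120*(-30/((-72*(-3)))) = 120*(-30/216) = 120*(-30*1/216) = 120*(-5/36) = -50/3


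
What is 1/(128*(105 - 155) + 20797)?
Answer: 1/14397 ≈ 6.9459e-5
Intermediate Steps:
1/(128*(105 - 155) + 20797) = 1/(128*(-50) + 20797) = 1/(-6400 + 20797) = 1/14397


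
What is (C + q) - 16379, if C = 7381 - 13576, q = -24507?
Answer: -47081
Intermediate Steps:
C = -6195
(C + q) - 16379 = (-6195 - 24507) - 16379 = -30702 - 16379 = -47081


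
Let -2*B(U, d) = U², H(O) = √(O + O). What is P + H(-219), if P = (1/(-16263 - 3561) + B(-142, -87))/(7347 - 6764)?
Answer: -199865569/11557392 + I*√438 ≈ -17.293 + 20.928*I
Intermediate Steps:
H(O) = √2*√O (H(O) = √(2*O) = √2*√O)
B(U, d) = -U²/2
P = -199865569/11557392 (P = (1/(-16263 - 3561) - ½*(-142)²)/(7347 - 6764) = (1/(-19824) - ½*20164)/583 = (-1/19824 - 10082)*(1/583) = -199865569/19824*1/583 = -199865569/11557392 ≈ -17.293)
P + H(-219) = -199865569/11557392 + √2*√(-219) = -199865569/11557392 + √2*(I*√219) = -199865569/11557392 + I*√438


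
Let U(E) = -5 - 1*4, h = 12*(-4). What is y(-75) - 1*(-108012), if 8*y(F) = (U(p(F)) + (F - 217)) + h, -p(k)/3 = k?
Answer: 863747/8 ≈ 1.0797e+5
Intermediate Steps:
p(k) = -3*k
h = -48
U(E) = -9 (U(E) = -5 - 4 = -9)
y(F) = -137/4 + F/8 (y(F) = ((-9 + (F - 217)) - 48)/8 = ((-9 + (-217 + F)) - 48)/8 = ((-226 + F) - 48)/8 = (-274 + F)/8 = -137/4 + F/8)
y(-75) - 1*(-108012) = (-137/4 + (1/8)*(-75)) - 1*(-108012) = (-137/4 - 75/8) + 108012 = -349/8 + 108012 = 863747/8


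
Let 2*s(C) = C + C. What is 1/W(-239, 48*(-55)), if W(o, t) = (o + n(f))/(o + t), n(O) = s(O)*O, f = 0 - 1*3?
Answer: 2879/230 ≈ 12.517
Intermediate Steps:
f = -3 (f = 0 - 3 = -3)
s(C) = C (s(C) = (C + C)/2 = (2*C)/2 = C)
n(O) = O² (n(O) = O*O = O²)
W(o, t) = (9 + o)/(o + t) (W(o, t) = (o + (-3)²)/(o + t) = (o + 9)/(o + t) = (9 + o)/(o + t))
1/W(-239, 48*(-55)) = 1/((9 - 239)/(-239 + 48*(-55))) = 1/(-230/(-239 - 2640)) = 1/(-230/(-2879)) = 1/(-1/2879*(-230)) = 1/(230/2879) = 2879/230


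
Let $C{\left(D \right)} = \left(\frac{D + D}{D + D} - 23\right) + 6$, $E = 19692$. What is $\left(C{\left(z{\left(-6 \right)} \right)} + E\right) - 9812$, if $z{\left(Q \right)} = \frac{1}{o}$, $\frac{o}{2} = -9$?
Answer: $9864$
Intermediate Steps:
$o = -18$ ($o = 2 \left(-9\right) = -18$)
$z{\left(Q \right)} = - \frac{1}{18}$ ($z{\left(Q \right)} = \frac{1}{-18} = - \frac{1}{18}$)
$C{\left(D \right)} = -16$ ($C{\left(D \right)} = \left(\frac{2 D}{2 D} - 23\right) + 6 = \left(2 D \frac{1}{2 D} - 23\right) + 6 = \left(1 - 23\right) + 6 = -22 + 6 = -16$)
$\left(C{\left(z{\left(-6 \right)} \right)} + E\right) - 9812 = \left(-16 + 19692\right) - 9812 = 19676 - 9812 = 9864$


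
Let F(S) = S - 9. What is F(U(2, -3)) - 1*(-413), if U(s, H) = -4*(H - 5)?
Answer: 436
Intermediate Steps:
U(s, H) = 20 - 4*H (U(s, H) = -4*(-5 + H) = 20 - 4*H)
F(S) = -9 + S
F(U(2, -3)) - 1*(-413) = (-9 + (20 - 4*(-3))) - 1*(-413) = (-9 + (20 + 12)) + 413 = (-9 + 32) + 413 = 23 + 413 = 436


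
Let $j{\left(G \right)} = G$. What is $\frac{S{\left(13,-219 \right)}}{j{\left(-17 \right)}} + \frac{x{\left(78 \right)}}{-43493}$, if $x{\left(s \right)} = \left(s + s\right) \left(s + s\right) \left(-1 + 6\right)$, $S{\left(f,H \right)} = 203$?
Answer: $- \frac{10897639}{739381} \approx -14.739$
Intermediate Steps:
$x{\left(s \right)} = 20 s^{2}$ ($x{\left(s \right)} = 2 s 2 s 5 = 2 s 10 s = 20 s^{2}$)
$\frac{S{\left(13,-219 \right)}}{j{\left(-17 \right)}} + \frac{x{\left(78 \right)}}{-43493} = \frac{203}{-17} + \frac{20 \cdot 78^{2}}{-43493} = 203 \left(- \frac{1}{17}\right) + 20 \cdot 6084 \left(- \frac{1}{43493}\right) = - \frac{203}{17} + 121680 \left(- \frac{1}{43493}\right) = - \frac{203}{17} - \frac{121680}{43493} = - \frac{10897639}{739381}$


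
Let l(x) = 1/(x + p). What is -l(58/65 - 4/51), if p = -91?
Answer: 3315/298967 ≈ 0.011088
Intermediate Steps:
l(x) = 1/(-91 + x) (l(x) = 1/(x - 91) = 1/(-91 + x))
-l(58/65 - 4/51) = -1/(-91 + (58/65 - 4/51)) = -1/(-91 + 2698/3315) = -1/(-298967/3315) = -1*(-3315/298967) = 3315/298967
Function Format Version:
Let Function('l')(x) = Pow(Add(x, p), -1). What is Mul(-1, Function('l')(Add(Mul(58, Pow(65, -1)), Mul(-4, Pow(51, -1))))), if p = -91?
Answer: Rational(3315, 298967) ≈ 0.011088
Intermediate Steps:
Function('l')(x) = Pow(Add(-91, x), -1) (Function('l')(x) = Pow(Add(x, -91), -1) = Pow(Add(-91, x), -1))
Mul(-1, Function('l')(Add(Mul(58, Pow(65, -1)), Mul(-4, Pow(51, -1))))) = Mul(-1, Pow(Add(-91, Add(Mul(58, Pow(65, -1)), Mul(-4, Pow(51, -1)))), -1)) = Mul(-1, Pow(Add(-91, Add(Mul(58, Rational(1, 65)), Mul(-4, Rational(1, 51)))), -1)) = Mul(-1, Pow(Add(-91, Add(Rational(58, 65), Rational(-4, 51))), -1)) = Mul(-1, Pow(Add(-91, Rational(2698, 3315)), -1)) = Mul(-1, Pow(Rational(-298967, 3315), -1)) = Mul(-1, Rational(-3315, 298967)) = Rational(3315, 298967)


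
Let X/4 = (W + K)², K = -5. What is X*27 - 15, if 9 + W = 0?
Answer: 21153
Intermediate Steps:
W = -9 (W = -9 + 0 = -9)
X = 784 (X = 4*(-9 - 5)² = 4*(-14)² = 4*196 = 784)
X*27 - 15 = 784*27 - 15 = 21168 - 15 = 21153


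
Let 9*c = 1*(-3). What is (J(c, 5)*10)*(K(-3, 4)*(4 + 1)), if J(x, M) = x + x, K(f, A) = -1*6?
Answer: 200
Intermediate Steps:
K(f, A) = -6
c = -⅓ (c = (1*(-3))/9 = (⅑)*(-3) = -⅓ ≈ -0.33333)
J(x, M) = 2*x
(J(c, 5)*10)*(K(-3, 4)*(4 + 1)) = ((2*(-⅓))*10)*(-6*(4 + 1)) = (-⅔*10)*(-6*5) = -20/3*(-30) = 200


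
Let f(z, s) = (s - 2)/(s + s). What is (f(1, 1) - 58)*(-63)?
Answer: 7371/2 ≈ 3685.5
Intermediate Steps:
f(z, s) = (-2 + s)/(2*s) (f(z, s) = (-2 + s)/((2*s)) = (-2 + s)*(1/(2*s)) = (-2 + s)/(2*s))
(f(1, 1) - 58)*(-63) = ((½)*(-2 + 1)/1 - 58)*(-63) = ((½)*1*(-1) - 58)*(-63) = (-½ - 58)*(-63) = -117/2*(-63) = 7371/2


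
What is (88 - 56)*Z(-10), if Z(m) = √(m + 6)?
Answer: 64*I ≈ 64.0*I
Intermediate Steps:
Z(m) = √(6 + m)
(88 - 56)*Z(-10) = (88 - 56)*√(6 - 10) = 32*√(-4) = 32*(2*I) = 64*I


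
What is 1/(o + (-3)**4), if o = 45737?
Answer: 1/45818 ≈ 2.1825e-5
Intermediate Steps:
1/(o + (-3)**4) = 1/(45737 + (-3)**4) = 1/(45737 + 81) = 1/45818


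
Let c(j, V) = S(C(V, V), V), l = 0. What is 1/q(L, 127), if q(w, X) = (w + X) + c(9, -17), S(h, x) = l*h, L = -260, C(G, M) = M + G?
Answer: -1/133 ≈ -0.0075188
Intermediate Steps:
C(G, M) = G + M
S(h, x) = 0 (S(h, x) = 0*h = 0)
c(j, V) = 0
q(w, X) = X + w (q(w, X) = (w + X) + 0 = (X + w) + 0 = X + w)
1/q(L, 127) = 1/(127 - 260) = 1/(-133) = -1/133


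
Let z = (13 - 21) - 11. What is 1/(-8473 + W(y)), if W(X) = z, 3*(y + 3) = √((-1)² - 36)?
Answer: -1/8492 ≈ -0.00011776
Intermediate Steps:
y = -3 + I*√35/3 (y = -3 + √((-1)² - 36)/3 = -3 + √(1 - 36)/3 = -3 + √(-35)/3 = -3 + (I*√35)/3 = -3 + I*√35/3 ≈ -3.0 + 1.972*I)
z = -19 (z = -8 - 11 = -19)
W(X) = -19
1/(-8473 + W(y)) = 1/(-8473 - 19) = 1/(-8492) = -1/8492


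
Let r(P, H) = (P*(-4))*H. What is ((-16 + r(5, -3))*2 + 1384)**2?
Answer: 2166784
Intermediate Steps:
r(P, H) = -4*H*P (r(P, H) = (-4*P)*H = -4*H*P)
((-16 + r(5, -3))*2 + 1384)**2 = ((-16 - 4*(-3)*5)*2 + 1384)**2 = ((-16 + 60)*2 + 1384)**2 = (44*2 + 1384)**2 = (88 + 1384)**2 = 1472**2 = 2166784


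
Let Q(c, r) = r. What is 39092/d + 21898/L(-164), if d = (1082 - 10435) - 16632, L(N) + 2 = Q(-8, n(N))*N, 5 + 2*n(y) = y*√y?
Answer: -2898028258681/1926745779028 - 18405269*I*√41/926854810 ≈ -1.5041 - 0.12715*I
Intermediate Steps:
n(y) = -5/2 + y^(3/2)/2 (n(y) = -5/2 + (y*√y)/2 = -5/2 + y^(3/2)/2)
L(N) = -2 + N*(-5/2 + N^(3/2)/2) (L(N) = -2 + (-5/2 + N^(3/2)/2)*N = -2 + N*(-5/2 + N^(3/2)/2))
d = -25985 (d = -9353 - 16632 = -25985)
39092/d + 21898/L(-164) = 39092/(-25985) + 21898/(-2 + (½)*(-164)*(-5 + (-164)^(3/2))) = 39092*(-1/25985) + 21898/(-2 + (½)*(-164)*(-5 - 328*I*√41)) = -39092/25985 + 21898/(-2 + (410 + 26896*I*√41)) = -39092/25985 + 21898/(408 + 26896*I*√41)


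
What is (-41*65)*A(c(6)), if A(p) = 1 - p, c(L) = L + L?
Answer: 29315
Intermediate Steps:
c(L) = 2*L
(-41*65)*A(c(6)) = (-41*65)*(1 - 2*6) = -2665*(1 - 1*12) = -2665*(1 - 12) = -2665*(-11) = 29315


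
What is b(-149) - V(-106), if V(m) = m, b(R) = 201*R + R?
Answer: -29992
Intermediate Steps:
b(R) = 202*R
b(-149) - V(-106) = 202*(-149) - 1*(-106) = -30098 + 106 = -29992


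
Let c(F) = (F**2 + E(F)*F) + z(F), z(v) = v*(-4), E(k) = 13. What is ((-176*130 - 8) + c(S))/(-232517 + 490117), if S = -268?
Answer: 11631/64400 ≈ 0.18061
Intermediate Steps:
z(v) = -4*v
c(F) = F**2 + 9*F (c(F) = (F**2 + 13*F) - 4*F = F**2 + 9*F)
((-176*130 - 8) + c(S))/(-232517 + 490117) = ((-176*130 - 8) - 268*(9 - 268))/(-232517 + 490117) = ((-22880 - 8) - 268*(-259))/257600 = (-22888 + 69412)*(1/257600) = 46524*(1/257600) = 11631/64400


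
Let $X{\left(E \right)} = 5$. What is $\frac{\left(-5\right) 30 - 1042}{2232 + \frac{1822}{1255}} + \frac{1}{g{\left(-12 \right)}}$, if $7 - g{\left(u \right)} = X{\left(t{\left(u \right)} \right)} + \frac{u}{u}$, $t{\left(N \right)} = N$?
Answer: $\frac{653511}{1401491} \approx 0.4663$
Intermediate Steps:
$g{\left(u \right)} = 1$ ($g{\left(u \right)} = 7 - \left(5 + \frac{u}{u}\right) = 7 - \left(5 + 1\right) = 7 - 6 = 1$)
$\frac{\left(-5\right) 30 - 1042}{2232 + \frac{1822}{1255}} + \frac{1}{g{\left(-12 \right)}} = \frac{\left(-5\right) 30 - 1042}{2232 + \frac{1822}{1255}} + 1^{-1} = \frac{-150 - 1042}{2232 + 1822 \cdot \frac{1}{1255}} + 1 = - \frac{1192}{2232 + \frac{1822}{1255}} + 1 = - \frac{1192}{\frac{2802982}{1255}} + 1 = \left(-1192\right) \frac{1255}{2802982} + 1 = - \frac{747980}{1401491} + 1 = \frac{653511}{1401491}$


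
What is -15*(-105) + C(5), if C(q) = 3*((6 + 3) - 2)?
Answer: 1596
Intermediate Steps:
C(q) = 21 (C(q) = 3*(9 - 2) = 3*7 = 21)
-15*(-105) + C(5) = -15*(-105) + 21 = 1575 + 21 = 1596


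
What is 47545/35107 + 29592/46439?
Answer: 3246828599/1630333973 ≈ 1.9915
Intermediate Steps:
47545/35107 + 29592/46439 = 3246828599/1630333973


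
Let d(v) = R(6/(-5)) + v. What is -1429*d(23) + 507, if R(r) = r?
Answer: -153226/5 ≈ -30645.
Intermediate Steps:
d(v) = -6/5 + v (d(v) = 6/(-5) + v = 6*(-1/5) + v = -6/5 + v)
-1429*d(23) + 507 = -1429*(-6/5 + 23) + 507 = -1429*109/5 + 507 = -155761/5 + 507 = -153226/5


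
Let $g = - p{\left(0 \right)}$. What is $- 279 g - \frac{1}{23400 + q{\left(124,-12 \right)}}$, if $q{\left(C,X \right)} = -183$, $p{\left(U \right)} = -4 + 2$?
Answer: $- \frac{12955087}{23217} \approx -558.0$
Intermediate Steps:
$p{\left(U \right)} = -2$
$g = 2$ ($g = \left(-1\right) \left(-2\right) = 2$)
$- 279 g - \frac{1}{23400 + q{\left(124,-12 \right)}} = \left(-279\right) 2 - \frac{1}{23400 - 183} = -558 - \frac{1}{23217} = - \frac{12955087}{23217}$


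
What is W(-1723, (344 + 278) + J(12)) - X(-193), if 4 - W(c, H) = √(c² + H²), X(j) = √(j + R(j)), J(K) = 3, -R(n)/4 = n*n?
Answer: 4 - √3359354 - I*√149189 ≈ -1828.9 - 386.25*I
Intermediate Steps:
R(n) = -4*n² (R(n) = -4*n*n = -4*n²)
X(j) = √(j - 4*j²)
W(c, H) = 4 - √(H² + c²) (W(c, H) = 4 - √(c² + H²) = 4 - √(H² + c²))
W(-1723, (344 + 278) + J(12)) - X(-193) = (4 - √(((344 + 278) + 3)² + (-1723)²)) - √(-193*(1 - 4*(-193))) = (4 - √((622 + 3)² + 2968729)) - √(-193*(1 + 772)) = (4 - √(625² + 2968729)) - √(-193*773) = (4 - √(390625 + 2968729)) - √(-149189) = (4 - √3359354) - I*√149189 = 4 - √3359354 - I*√149189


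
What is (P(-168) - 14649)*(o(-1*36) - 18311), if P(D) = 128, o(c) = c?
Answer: 266416787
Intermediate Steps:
(P(-168) - 14649)*(o(-1*36) - 18311) = (128 - 14649)*(-1*36 - 18311) = -14521*(-36 - 18311) = -14521*(-18347) = 266416787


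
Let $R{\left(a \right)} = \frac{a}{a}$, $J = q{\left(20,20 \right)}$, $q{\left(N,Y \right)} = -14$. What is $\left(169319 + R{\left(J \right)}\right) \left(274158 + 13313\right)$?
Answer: $48674589720$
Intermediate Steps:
$J = -14$
$R{\left(a \right)} = 1$
$\left(169319 + R{\left(J \right)}\right) \left(274158 + 13313\right) = \left(169319 + 1\right) \left(274158 + 13313\right) = 169320 \cdot 287471 = 48674589720$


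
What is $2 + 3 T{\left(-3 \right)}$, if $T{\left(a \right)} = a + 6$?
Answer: $11$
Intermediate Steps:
$T{\left(a \right)} = 6 + a$
$2 + 3 T{\left(-3 \right)} = 2 + 3 \left(6 - 3\right) = 2 + 3 \cdot 3 = 2 + 9 = 11$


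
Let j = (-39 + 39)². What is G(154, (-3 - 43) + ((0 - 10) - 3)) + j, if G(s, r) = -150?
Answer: -150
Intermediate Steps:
j = 0 (j = 0² = 0)
G(154, (-3 - 43) + ((0 - 10) - 3)) + j = -150 + 0 = -150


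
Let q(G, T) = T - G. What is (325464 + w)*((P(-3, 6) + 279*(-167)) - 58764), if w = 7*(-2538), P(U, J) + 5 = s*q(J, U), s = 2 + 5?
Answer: -32439061650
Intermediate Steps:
s = 7
P(U, J) = -5 - 7*J + 7*U (P(U, J) = -5 + 7*(U - J) = -5 + (-7*J + 7*U) = -5 - 7*J + 7*U)
w = -17766
(325464 + w)*((P(-3, 6) + 279*(-167)) - 58764) = (325464 - 17766)*(((-5 - 7*6 + 7*(-3)) + 279*(-167)) - 58764) = 307698*(((-5 - 42 - 21) - 46593) - 58764) = 307698*((-68 - 46593) - 58764) = 307698*(-46661 - 58764) = 307698*(-105425) = -32439061650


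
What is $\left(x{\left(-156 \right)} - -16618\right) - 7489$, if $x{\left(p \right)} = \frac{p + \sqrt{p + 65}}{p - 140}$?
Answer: $\frac{675585}{74} - \frac{i \sqrt{91}}{296} \approx 9129.5 - 0.032228 i$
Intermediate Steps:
$x{\left(p \right)} = \frac{p + \sqrt{65 + p}}{-140 + p}$
$\left(x{\left(-156 \right)} - -16618\right) - 7489 = \left(\frac{-156 + \sqrt{65 - 156}}{-140 - 156} - -16618\right) - 7489 = \left(\frac{-156 + \sqrt{-91}}{-296} + 16618\right) - 7489 = \left(- \frac{-156 + i \sqrt{91}}{296} + 16618\right) - 7489 = \left(\left(\frac{39}{74} - \frac{i \sqrt{91}}{296}\right) + 16618\right) - 7489 = \left(\frac{1229771}{74} - \frac{i \sqrt{91}}{296}\right) - 7489 = \frac{675585}{74} - \frac{i \sqrt{91}}{296}$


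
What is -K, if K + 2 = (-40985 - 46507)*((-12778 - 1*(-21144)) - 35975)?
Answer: -2415566626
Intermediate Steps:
K = 2415566626 (K = -2 + (-40985 - 46507)*((-12778 - 1*(-21144)) - 35975) = -2 - 87492*((-12778 + 21144) - 35975) = -2 - 87492*(8366 - 35975) = -2 - 87492*(-27609) = -2 + 2415566628 = 2415566626)
-K = -1*2415566626 = -2415566626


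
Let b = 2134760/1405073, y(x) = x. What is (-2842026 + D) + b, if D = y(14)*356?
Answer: -3986248979306/1405073 ≈ -2.8370e+6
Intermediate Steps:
D = 4984 (D = 14*356 = 4984)
b = 2134760/1405073 (b = 2134760*(1/1405073) = 2134760/1405073 ≈ 1.5193)
(-2842026 + D) + b = (-2842026 + 4984) + 2134760/1405073 = -2837042 + 2134760/1405073 = -3986248979306/1405073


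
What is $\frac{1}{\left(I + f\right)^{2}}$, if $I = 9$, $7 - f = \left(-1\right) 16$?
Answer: $\frac{1}{1024} \approx 0.00097656$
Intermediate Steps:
$f = 23$ ($f = 7 - \left(-1\right) 16 = 7 - -16 = 7 + 16 = 23$)
$\frac{1}{\left(I + f\right)^{2}} = \frac{1}{\left(9 + 23\right)^{2}} = \frac{1}{32^{2}} = \frac{1}{1024}$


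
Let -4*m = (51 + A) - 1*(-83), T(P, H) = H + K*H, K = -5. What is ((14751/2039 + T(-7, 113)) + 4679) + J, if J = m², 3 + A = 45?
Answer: 12581108/2039 ≈ 6170.2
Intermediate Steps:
A = 42 (A = -3 + 45 = 42)
T(P, H) = -4*H (T(P, H) = H - 5*H = -4*H)
m = -44 (m = -((51 + 42) - 1*(-83))/4 = -(93 + 83)/4 = -¼*176 = -44)
J = 1936 (J = (-44)² = 1936)
((14751/2039 + T(-7, 113)) + 4679) + J = ((14751/2039 - 4*113) + 4679) + 1936 = ((14751*(1/2039) - 452) + 4679) + 1936 = ((14751/2039 - 452) + 4679) + 1936 = (-906877/2039 + 4679) + 1936 = 8633604/2039 + 1936 = 12581108/2039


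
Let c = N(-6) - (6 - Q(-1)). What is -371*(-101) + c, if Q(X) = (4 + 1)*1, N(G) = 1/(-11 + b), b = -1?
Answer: 449639/12 ≈ 37470.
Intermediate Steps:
N(G) = -1/12 (N(G) = 1/(-11 - 1) = 1/(-12) = -1/12)
Q(X) = 5 (Q(X) = 5*1 = 5)
c = -13/12 (c = -1/12 - (6 - 1*5) = -1/12 - (6 - 5) = -1/12 - 1*1 = -1/12 - 1 = -13/12 ≈ -1.0833)
-371*(-101) + c = -371*(-101) - 13/12 = 37471 - 13/12 = 449639/12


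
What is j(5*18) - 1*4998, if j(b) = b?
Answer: -4908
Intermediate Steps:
j(5*18) - 1*4998 = 5*18 - 1*4998 = 90 - 4998 = -4908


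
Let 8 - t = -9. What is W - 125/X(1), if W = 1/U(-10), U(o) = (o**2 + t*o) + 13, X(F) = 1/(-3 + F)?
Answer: 14249/57 ≈ 249.98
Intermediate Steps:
t = 17 (t = 8 - 1*(-9) = 8 + 9 = 17)
U(o) = 13 + o**2 + 17*o (U(o) = (o**2 + 17*o) + 13 = 13 + o**2 + 17*o)
W = -1/57 (W = 1/(13 + (-10)**2 + 17*(-10)) = 1/(13 + 100 - 170) = 1/(-57) = -1/57 ≈ -0.017544)
W - 125/X(1) = -1/57 - 125/(1/(-3 + 1)) = -1/57 - 125/(1/(-2)) = -1/57 - 125/(-1/2) = -1/57 - 125*(-2) = -1/57 + 250 = 14249/57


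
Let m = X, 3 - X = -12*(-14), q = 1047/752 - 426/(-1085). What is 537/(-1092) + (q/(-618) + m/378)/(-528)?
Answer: -5097422867987/10383280427520 ≈ -0.49093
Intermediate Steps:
q = 1456347/815920 (q = 1047*(1/752) - 426*(-1/1085) = 1047/752 + 426/1085 = 1456347/815920 ≈ 1.7849)
X = -165 (X = 3 - (-12)*(-14) = 3 - 1*168 = 3 - 168 = -165)
m = -165
537/(-1092) + (q/(-618) + m/378)/(-528) = 537/(-1092) + ((1456347/815920)/(-618) - 165/378)/(-528) = 537*(-1/1092) + ((1456347/815920)*(-1/618) - 165*1/378)*(-1/528) = -179/364 + (-485449/168079520 - 55/126)*(-1/528) = -179/364 - 664681441/1512715680*(-1/528) = -179/364 + 664681441/798713879040 = -5097422867987/10383280427520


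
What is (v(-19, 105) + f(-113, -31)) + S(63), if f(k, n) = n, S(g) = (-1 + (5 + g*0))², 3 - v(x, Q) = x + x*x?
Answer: -354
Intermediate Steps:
v(x, Q) = 3 - x - x² (v(x, Q) = 3 - (x + x*x) = 3 - (x + x²) = 3 + (-x - x²) = 3 - x - x²)
S(g) = 16 (S(g) = (-1 + (5 + 0))² = (-1 + 5)² = 4² = 16)
(v(-19, 105) + f(-113, -31)) + S(63) = ((3 - 1*(-19) - 1*(-19)²) - 31) + 16 = ((3 + 19 - 1*361) - 31) + 16 = ((3 + 19 - 361) - 31) + 16 = (-339 - 31) + 16 = -370 + 16 = -354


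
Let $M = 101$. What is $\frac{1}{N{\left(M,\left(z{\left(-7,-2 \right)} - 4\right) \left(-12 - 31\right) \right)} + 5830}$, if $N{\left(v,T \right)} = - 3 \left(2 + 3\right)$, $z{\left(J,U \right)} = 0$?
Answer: $\frac{1}{5815} \approx 0.00017197$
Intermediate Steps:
$N{\left(v,T \right)} = -15$ ($N{\left(v,T \right)} = \left(-3\right) 5 = -15$)
$\frac{1}{N{\left(M,\left(z{\left(-7,-2 \right)} - 4\right) \left(-12 - 31\right) \right)} + 5830} = \frac{1}{-15 + 5830} = \frac{1}{5815}$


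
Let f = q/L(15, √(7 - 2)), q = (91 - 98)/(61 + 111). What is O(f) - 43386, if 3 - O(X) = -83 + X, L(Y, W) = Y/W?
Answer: -43300 + 7*√5/2580 ≈ -43300.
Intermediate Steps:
q = -7/172 ≈ -0.040698
f = -7*√5/2580 (f = -7*√(7 - 2)/15/172 = -7*√5/15/172 = -7*√5/2580 ≈ -0.0060669)
O(X) = 86 - X (O(X) = 3 - (-83 + X) = 3 + (83 - X) = 86 - X)
O(f) - 43386 = (86 - (-7)*√5/2580) - 43386 = (86 + 7*√5/2580) - 43386 = -43300 + 7*√5/2580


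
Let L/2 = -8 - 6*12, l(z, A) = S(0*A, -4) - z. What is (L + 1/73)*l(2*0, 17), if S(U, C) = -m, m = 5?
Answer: 58395/73 ≈ 799.93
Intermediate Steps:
S(U, C) = -5 (S(U, C) = -1*5 = -5)
l(z, A) = -5 - z
L = -160 (L = 2*(-8 - 6*12) = 2*(-8 - 72) = 2*(-80) = -160)
(L + 1/73)*l(2*0, 17) = (-160 + 1/73)*(-5 - 2*0) = (-160 + 1/73)*(-5 - 1*0) = -11679*(-5 + 0)/73 = -11679/73*(-5) = 58395/73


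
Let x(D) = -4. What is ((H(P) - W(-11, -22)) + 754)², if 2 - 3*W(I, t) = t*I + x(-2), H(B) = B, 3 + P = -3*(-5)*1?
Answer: 6421156/9 ≈ 7.1346e+5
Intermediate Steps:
P = 12 (P = -3 - 3*(-5)*1 = -3 + 15*1 = -3 + 15 = 12)
W(I, t) = 2 - I*t/3 (W(I, t) = ⅔ - (t*I - 4)/3 = ⅔ - (I*t - 4)/3 = ⅔ - (-4 + I*t)/3 = ⅔ + (4/3 - I*t/3) = 2 - I*t/3)
((H(P) - W(-11, -22)) + 754)² = ((12 - (2 - ⅓*(-11)*(-22))) + 754)² = ((12 - (2 - 242/3)) + 754)² = ((12 - 1*(-236/3)) + 754)² = ((12 + 236/3) + 754)² = (272/3 + 754)² = (2534/3)² = 6421156/9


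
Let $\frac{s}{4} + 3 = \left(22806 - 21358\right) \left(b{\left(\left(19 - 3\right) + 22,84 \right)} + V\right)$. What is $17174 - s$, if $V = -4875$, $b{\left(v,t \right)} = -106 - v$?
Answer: $29087234$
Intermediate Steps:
$s = -29070060$ ($s = -12 + 4 \left(22806 - 21358\right) \left(\left(-106 - \left(\left(19 - 3\right) + 22\right)\right) - 4875\right) = -12 + 4 \cdot 1448 \left(\left(-106 - \left(16 + 22\right)\right) - 4875\right) = -12 + 4 \cdot 1448 \left(\left(-106 - 38\right) - 4875\right) = -12 + 4 \cdot 1448 \left(-144 - 4875\right) = -12 + 4 \cdot 1448 \left(-5019\right) = -12 + 4 \left(-7267512\right) = -12 - 29070048 = -29070060$)
$17174 - s = 17174 - -29070060 = 17174 + 29070060 = 29087234$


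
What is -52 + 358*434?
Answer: 155320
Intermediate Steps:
-52 + 358*434 = -52 + 155372 = 155320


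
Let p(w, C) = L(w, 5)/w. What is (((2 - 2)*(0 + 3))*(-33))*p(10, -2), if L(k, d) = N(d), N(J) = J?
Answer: 0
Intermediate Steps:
L(k, d) = d
p(w, C) = 5/w
(((2 - 2)*(0 + 3))*(-33))*p(10, -2) = (((2 - 2)*(0 + 3))*(-33))*(5/10) = ((0*3)*(-33))*(5*(⅒)) = (0*(-33))*(½) = 0*(½) = 0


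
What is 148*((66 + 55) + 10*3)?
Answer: 22348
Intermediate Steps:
148*((66 + 55) + 10*3) = 148*(121 + 30) = 148*151 = 22348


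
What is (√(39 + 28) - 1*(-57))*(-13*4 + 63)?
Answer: 627 + 11*√67 ≈ 717.04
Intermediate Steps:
(√(39 + 28) - 1*(-57))*(-13*4 + 63) = (√67 + 57)*(-52 + 63) = (57 + √67)*11 = 627 + 11*√67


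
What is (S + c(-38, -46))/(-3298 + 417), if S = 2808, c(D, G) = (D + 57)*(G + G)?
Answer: -1060/2881 ≈ -0.36793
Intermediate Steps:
c(D, G) = 2*G*(57 + D) (c(D, G) = (57 + D)*(2*G) = 2*G*(57 + D))
(S + c(-38, -46))/(-3298 + 417) = (2808 + 2*(-46)*(57 - 38))/(-3298 + 417) = (2808 + 2*(-46)*19)/(-2881) = (2808 - 1748)*(-1/2881) = 1060*(-1/2881) = -1060/2881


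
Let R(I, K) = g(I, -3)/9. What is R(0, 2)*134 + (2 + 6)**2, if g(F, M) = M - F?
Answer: 58/3 ≈ 19.333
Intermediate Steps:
R(I, K) = -1/3 - I/9 (R(I, K) = (-3 - I)/9 = (-3 - I)*(1/9) = -1/3 - I/9)
R(0, 2)*134 + (2 + 6)**2 = (-1/3 - 1/9*0)*134 + (2 + 6)**2 = (-1/3 + 0)*134 + 8**2 = -1/3*134 + 64 = -134/3 + 64 = 58/3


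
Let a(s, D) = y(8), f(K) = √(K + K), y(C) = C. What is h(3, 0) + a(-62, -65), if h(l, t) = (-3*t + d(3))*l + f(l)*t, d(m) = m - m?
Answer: 8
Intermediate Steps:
d(m) = 0
f(K) = √2*√K (f(K) = √(2*K) = √2*√K)
h(l, t) = -3*l*t + t*√2*√l (h(l, t) = (-3*t + 0)*l + (√2*√l)*t = (-3*t)*l + t*√2*√l = -3*l*t + t*√2*√l)
a(s, D) = 8
h(3, 0) + a(-62, -65) = 0*(-3*3 + √2*√3) + 8 = 0*(-9 + √6) + 8 = 0 + 8 = 8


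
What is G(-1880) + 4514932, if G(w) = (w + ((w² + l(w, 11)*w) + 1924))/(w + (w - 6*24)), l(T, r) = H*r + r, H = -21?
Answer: 4405586621/976 ≈ 4.5139e+6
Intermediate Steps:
l(T, r) = -20*r (l(T, r) = -21*r + r = -20*r)
G(w) = (1924 + w² - 219*w)/(-144 + 2*w) (G(w) = (w + ((w² + (-20*11)*w) + 1924))/(w + (w - 6*24)) = (w + ((w² - 220*w) + 1924))/(w + (w - 144)) = (w + (1924 + w² - 220*w))/(w + (-144 + w)) = (1924 + w² - 219*w)/(-144 + 2*w))
G(-1880) + 4514932 = (1924 + (-1880)² - 219*(-1880))/(2*(-72 - 1880)) + 4514932 = (½)*(1924 + 3534400 + 411720)/(-1952) + 4514932 = (½)*(-1/1952)*3948044 + 4514932 = -987011/976 + 4514932 = 4405586621/976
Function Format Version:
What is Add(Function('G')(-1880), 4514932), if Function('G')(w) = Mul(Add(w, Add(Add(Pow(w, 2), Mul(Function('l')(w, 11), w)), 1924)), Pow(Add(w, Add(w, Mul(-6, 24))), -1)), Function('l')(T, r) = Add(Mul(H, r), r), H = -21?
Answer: Rational(4405586621, 976) ≈ 4.5139e+6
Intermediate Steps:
Function('l')(T, r) = Mul(-20, r) (Function('l')(T, r) = Add(Mul(-21, r), r) = Mul(-20, r))
Function('G')(w) = Mul(Pow(Add(-144, Mul(2, w)), -1), Add(1924, Pow(w, 2), Mul(-219, w))) (Function('G')(w) = Mul(Add(w, Add(Add(Pow(w, 2), Mul(Mul(-20, 11), w)), 1924)), Pow(Add(w, Add(w, Mul(-6, 24))), -1)) = Mul(Add(w, Add(Add(Pow(w, 2), Mul(-220, w)), 1924)), Pow(Add(w, Add(w, -144)), -1)) = Mul(Add(w, Add(1924, Pow(w, 2), Mul(-220, w))), Pow(Add(w, Add(-144, w)), -1)) = Mul(Add(1924, Pow(w, 2), Mul(-219, w)), Pow(Add(-144, Mul(2, w)), -1)) = Mul(Pow(Add(-144, Mul(2, w)), -1), Add(1924, Pow(w, 2), Mul(-219, w))))
Add(Function('G')(-1880), 4514932) = Add(Mul(Rational(1, 2), Pow(Add(-72, -1880), -1), Add(1924, Pow(-1880, 2), Mul(-219, -1880))), 4514932) = Add(Mul(Rational(1, 2), Pow(-1952, -1), Add(1924, 3534400, 411720)), 4514932) = Add(Mul(Rational(1, 2), Rational(-1, 1952), 3948044), 4514932) = Add(Rational(-987011, 976), 4514932) = Rational(4405586621, 976)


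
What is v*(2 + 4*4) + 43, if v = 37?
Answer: 709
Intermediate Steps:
v*(2 + 4*4) + 43 = 37*(2 + 4*4) + 43 = 37*(2 + 16) + 43 = 37*18 + 43 = 666 + 43 = 709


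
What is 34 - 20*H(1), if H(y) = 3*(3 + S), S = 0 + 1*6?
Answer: -506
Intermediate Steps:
S = 6 (S = 0 + 6 = 6)
H(y) = 27 (H(y) = 3*(3 + 6) = 3*9 = 27)
34 - 20*H(1) = 34 - 20*27 = 34 - 540 = -506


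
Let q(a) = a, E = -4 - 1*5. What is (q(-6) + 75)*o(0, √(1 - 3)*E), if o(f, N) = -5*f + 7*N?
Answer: -4347*I*√2 ≈ -6147.6*I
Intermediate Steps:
E = -9 (E = -4 - 5 = -9)
(q(-6) + 75)*o(0, √(1 - 3)*E) = (-6 + 75)*(-5*0 + 7*(√(1 - 3)*(-9))) = 69*(0 + 7*(√(-2)*(-9))) = 69*(0 + 7*((I*√2)*(-9))) = 69*(0 + 7*(-9*I*√2)) = 69*(0 - 63*I*√2) = 69*(-63*I*√2) = -4347*I*√2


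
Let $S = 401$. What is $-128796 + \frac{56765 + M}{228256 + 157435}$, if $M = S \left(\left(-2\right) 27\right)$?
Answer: $- \frac{49675422925}{385691} \approx -1.288 \cdot 10^{5}$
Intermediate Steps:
$M = -21654$ ($M = 401 \left(\left(-2\right) 27\right) = 401 \left(-54\right) = -21654$)
$-128796 + \frac{56765 + M}{228256 + 157435} = -128796 + \frac{56765 - 21654}{228256 + 157435} = -128796 + \frac{35111}{385691} = - \frac{49675422925}{385691}$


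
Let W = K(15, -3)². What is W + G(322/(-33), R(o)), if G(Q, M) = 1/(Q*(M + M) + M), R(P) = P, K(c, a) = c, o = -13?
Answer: 1787208/7943 ≈ 225.00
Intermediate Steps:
W = 225 (W = 15² = 225)
G(Q, M) = 1/(M + 2*M*Q) (G(Q, M) = 1/(Q*(2*M) + M) = 1/(2*M*Q + M) = 1/(M + 2*M*Q))
W + G(322/(-33), R(o)) = 225 + 1/((-13)*(1 + 2*(322/(-33)))) = 225 - 1/(13*(1 + 2*(322*(-1/33)))) = 225 - 1/(13*(1 + 2*(-322/33))) = 225 - 1/(13*(1 - 644/33)) = 225 - 1/(13*(-611/33)) = 225 - 1/13*(-33/611) = 225 + 33/7943 = 1787208/7943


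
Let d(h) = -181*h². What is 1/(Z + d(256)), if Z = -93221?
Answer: -1/11955237 ≈ -8.3645e-8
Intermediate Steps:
1/(Z + d(256)) = 1/(-93221 - 181*256²) = 1/(-93221 - 181*65536) = 1/(-93221 - 11862016) = 1/(-11955237) = -1/11955237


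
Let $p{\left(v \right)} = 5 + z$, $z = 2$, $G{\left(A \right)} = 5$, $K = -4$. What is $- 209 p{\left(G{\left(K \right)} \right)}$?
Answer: $-1463$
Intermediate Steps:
$p{\left(v \right)} = 7$ ($p{\left(v \right)} = 5 + 2 = 7$)
$- 209 p{\left(G{\left(K \right)} \right)} = \left(-209\right) 7 = -1463$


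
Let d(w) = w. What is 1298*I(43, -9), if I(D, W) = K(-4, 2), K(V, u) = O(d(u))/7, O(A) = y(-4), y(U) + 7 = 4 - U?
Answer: 1298/7 ≈ 185.43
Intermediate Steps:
y(U) = -3 - U (y(U) = -7 + (4 - U) = -3 - U)
O(A) = 1 (O(A) = -3 - 1*(-4) = -3 + 4 = 1)
K(V, u) = 1/7
I(D, W) = 1/7
1298*I(43, -9) = 1298*(1/7) = 1298/7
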